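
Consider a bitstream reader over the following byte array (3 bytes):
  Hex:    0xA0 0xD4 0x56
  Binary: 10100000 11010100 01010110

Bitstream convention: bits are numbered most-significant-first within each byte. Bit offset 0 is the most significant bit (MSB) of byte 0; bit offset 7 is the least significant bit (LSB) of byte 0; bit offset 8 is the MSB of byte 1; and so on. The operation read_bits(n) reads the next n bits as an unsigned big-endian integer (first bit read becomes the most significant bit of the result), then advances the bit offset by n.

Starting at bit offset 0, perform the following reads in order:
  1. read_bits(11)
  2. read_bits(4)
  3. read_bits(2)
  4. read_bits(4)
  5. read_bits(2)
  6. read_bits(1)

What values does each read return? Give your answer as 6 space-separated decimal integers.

Answer: 1286 10 0 10 3 0

Derivation:
Read 1: bits[0:11] width=11 -> value=1286 (bin 10100000110); offset now 11 = byte 1 bit 3; 13 bits remain
Read 2: bits[11:15] width=4 -> value=10 (bin 1010); offset now 15 = byte 1 bit 7; 9 bits remain
Read 3: bits[15:17] width=2 -> value=0 (bin 00); offset now 17 = byte 2 bit 1; 7 bits remain
Read 4: bits[17:21] width=4 -> value=10 (bin 1010); offset now 21 = byte 2 bit 5; 3 bits remain
Read 5: bits[21:23] width=2 -> value=3 (bin 11); offset now 23 = byte 2 bit 7; 1 bits remain
Read 6: bits[23:24] width=1 -> value=0 (bin 0); offset now 24 = byte 3 bit 0; 0 bits remain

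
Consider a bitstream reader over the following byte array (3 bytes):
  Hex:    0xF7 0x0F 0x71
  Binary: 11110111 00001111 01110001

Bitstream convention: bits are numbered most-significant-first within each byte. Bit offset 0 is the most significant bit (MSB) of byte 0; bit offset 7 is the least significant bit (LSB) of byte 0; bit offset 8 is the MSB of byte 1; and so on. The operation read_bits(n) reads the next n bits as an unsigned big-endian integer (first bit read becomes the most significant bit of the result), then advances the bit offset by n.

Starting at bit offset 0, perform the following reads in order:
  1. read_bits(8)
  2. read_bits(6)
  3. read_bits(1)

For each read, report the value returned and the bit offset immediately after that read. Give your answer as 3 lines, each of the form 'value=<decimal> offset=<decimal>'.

Answer: value=247 offset=8
value=3 offset=14
value=1 offset=15

Derivation:
Read 1: bits[0:8] width=8 -> value=247 (bin 11110111); offset now 8 = byte 1 bit 0; 16 bits remain
Read 2: bits[8:14] width=6 -> value=3 (bin 000011); offset now 14 = byte 1 bit 6; 10 bits remain
Read 3: bits[14:15] width=1 -> value=1 (bin 1); offset now 15 = byte 1 bit 7; 9 bits remain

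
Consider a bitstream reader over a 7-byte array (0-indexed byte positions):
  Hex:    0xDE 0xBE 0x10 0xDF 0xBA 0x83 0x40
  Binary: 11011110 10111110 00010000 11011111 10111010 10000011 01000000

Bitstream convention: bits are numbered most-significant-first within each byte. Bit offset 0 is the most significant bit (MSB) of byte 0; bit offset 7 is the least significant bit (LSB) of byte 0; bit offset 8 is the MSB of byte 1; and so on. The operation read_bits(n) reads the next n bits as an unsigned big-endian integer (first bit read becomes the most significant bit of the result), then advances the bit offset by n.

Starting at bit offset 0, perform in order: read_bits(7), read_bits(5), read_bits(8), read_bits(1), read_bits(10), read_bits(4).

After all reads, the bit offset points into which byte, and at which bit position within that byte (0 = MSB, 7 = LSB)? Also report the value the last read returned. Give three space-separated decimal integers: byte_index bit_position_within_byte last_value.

Answer: 4 3 13

Derivation:
Read 1: bits[0:7] width=7 -> value=111 (bin 1101111); offset now 7 = byte 0 bit 7; 49 bits remain
Read 2: bits[7:12] width=5 -> value=11 (bin 01011); offset now 12 = byte 1 bit 4; 44 bits remain
Read 3: bits[12:20] width=8 -> value=225 (bin 11100001); offset now 20 = byte 2 bit 4; 36 bits remain
Read 4: bits[20:21] width=1 -> value=0 (bin 0); offset now 21 = byte 2 bit 5; 35 bits remain
Read 5: bits[21:31] width=10 -> value=111 (bin 0001101111); offset now 31 = byte 3 bit 7; 25 bits remain
Read 6: bits[31:35] width=4 -> value=13 (bin 1101); offset now 35 = byte 4 bit 3; 21 bits remain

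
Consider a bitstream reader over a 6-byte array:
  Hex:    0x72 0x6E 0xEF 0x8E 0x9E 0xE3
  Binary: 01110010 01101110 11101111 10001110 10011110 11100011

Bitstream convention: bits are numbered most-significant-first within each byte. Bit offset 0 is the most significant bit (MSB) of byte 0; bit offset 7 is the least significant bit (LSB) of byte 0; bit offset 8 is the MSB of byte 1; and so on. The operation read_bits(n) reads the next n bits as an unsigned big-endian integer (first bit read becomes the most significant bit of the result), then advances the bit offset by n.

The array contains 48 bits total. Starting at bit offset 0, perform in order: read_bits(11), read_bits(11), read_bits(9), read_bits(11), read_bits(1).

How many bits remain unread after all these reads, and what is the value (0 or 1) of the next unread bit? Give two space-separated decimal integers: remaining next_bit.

Read 1: bits[0:11] width=11 -> value=915 (bin 01110010011); offset now 11 = byte 1 bit 3; 37 bits remain
Read 2: bits[11:22] width=11 -> value=955 (bin 01110111011); offset now 22 = byte 2 bit 6; 26 bits remain
Read 3: bits[22:31] width=9 -> value=455 (bin 111000111); offset now 31 = byte 3 bit 7; 17 bits remain
Read 4: bits[31:42] width=11 -> value=635 (bin 01001111011); offset now 42 = byte 5 bit 2; 6 bits remain
Read 5: bits[42:43] width=1 -> value=1 (bin 1); offset now 43 = byte 5 bit 3; 5 bits remain

Answer: 5 0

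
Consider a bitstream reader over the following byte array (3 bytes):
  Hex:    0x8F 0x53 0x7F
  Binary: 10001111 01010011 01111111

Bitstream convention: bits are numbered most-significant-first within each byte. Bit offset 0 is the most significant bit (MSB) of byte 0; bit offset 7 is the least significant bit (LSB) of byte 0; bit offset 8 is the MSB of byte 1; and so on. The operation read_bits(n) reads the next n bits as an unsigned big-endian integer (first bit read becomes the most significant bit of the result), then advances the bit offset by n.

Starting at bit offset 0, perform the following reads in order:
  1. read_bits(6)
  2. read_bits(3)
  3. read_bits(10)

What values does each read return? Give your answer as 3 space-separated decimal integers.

Read 1: bits[0:6] width=6 -> value=35 (bin 100011); offset now 6 = byte 0 bit 6; 18 bits remain
Read 2: bits[6:9] width=3 -> value=6 (bin 110); offset now 9 = byte 1 bit 1; 15 bits remain
Read 3: bits[9:19] width=10 -> value=667 (bin 1010011011); offset now 19 = byte 2 bit 3; 5 bits remain

Answer: 35 6 667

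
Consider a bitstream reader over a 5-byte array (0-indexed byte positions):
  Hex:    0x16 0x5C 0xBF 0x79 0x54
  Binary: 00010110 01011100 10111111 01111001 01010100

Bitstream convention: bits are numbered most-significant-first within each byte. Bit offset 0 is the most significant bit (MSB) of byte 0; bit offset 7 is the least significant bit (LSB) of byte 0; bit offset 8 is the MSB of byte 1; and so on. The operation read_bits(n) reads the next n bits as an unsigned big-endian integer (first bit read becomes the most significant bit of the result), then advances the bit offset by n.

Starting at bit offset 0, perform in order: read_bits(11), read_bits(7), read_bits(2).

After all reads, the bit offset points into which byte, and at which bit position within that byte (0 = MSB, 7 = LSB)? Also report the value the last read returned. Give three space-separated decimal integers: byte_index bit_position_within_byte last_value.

Read 1: bits[0:11] width=11 -> value=178 (bin 00010110010); offset now 11 = byte 1 bit 3; 29 bits remain
Read 2: bits[11:18] width=7 -> value=114 (bin 1110010); offset now 18 = byte 2 bit 2; 22 bits remain
Read 3: bits[18:20] width=2 -> value=3 (bin 11); offset now 20 = byte 2 bit 4; 20 bits remain

Answer: 2 4 3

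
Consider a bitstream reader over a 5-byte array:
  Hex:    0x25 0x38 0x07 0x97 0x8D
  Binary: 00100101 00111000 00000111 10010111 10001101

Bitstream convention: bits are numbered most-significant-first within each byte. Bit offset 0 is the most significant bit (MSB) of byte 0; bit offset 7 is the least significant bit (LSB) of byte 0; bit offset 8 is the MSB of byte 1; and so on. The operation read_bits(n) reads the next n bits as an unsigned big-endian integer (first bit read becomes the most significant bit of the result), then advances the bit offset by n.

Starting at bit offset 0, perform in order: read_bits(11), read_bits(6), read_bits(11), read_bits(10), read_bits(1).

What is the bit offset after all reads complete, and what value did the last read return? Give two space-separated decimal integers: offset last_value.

Read 1: bits[0:11] width=11 -> value=297 (bin 00100101001); offset now 11 = byte 1 bit 3; 29 bits remain
Read 2: bits[11:17] width=6 -> value=48 (bin 110000); offset now 17 = byte 2 bit 1; 23 bits remain
Read 3: bits[17:28] width=11 -> value=121 (bin 00001111001); offset now 28 = byte 3 bit 4; 12 bits remain
Read 4: bits[28:38] width=10 -> value=483 (bin 0111100011); offset now 38 = byte 4 bit 6; 2 bits remain
Read 5: bits[38:39] width=1 -> value=0 (bin 0); offset now 39 = byte 4 bit 7; 1 bits remain

Answer: 39 0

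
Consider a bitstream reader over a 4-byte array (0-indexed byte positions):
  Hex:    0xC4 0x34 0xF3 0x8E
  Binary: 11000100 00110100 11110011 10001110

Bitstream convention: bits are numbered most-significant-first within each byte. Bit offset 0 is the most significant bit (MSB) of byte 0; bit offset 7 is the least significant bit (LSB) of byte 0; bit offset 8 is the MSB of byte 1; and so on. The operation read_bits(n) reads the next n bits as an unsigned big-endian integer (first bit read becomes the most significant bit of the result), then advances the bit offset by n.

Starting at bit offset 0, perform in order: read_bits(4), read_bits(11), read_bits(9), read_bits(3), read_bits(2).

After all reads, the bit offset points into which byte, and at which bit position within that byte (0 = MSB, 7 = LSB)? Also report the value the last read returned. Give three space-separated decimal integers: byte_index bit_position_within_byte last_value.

Answer: 3 5 1

Derivation:
Read 1: bits[0:4] width=4 -> value=12 (bin 1100); offset now 4 = byte 0 bit 4; 28 bits remain
Read 2: bits[4:15] width=11 -> value=538 (bin 01000011010); offset now 15 = byte 1 bit 7; 17 bits remain
Read 3: bits[15:24] width=9 -> value=243 (bin 011110011); offset now 24 = byte 3 bit 0; 8 bits remain
Read 4: bits[24:27] width=3 -> value=4 (bin 100); offset now 27 = byte 3 bit 3; 5 bits remain
Read 5: bits[27:29] width=2 -> value=1 (bin 01); offset now 29 = byte 3 bit 5; 3 bits remain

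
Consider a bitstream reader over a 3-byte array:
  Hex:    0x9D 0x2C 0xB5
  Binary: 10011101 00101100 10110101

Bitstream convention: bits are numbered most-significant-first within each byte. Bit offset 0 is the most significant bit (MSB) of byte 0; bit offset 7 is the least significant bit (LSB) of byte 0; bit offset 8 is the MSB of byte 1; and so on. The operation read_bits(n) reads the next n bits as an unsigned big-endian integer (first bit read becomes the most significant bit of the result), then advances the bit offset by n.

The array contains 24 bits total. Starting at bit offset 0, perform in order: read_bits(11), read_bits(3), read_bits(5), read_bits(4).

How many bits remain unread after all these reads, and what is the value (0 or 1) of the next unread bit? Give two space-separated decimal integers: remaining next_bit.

Read 1: bits[0:11] width=11 -> value=1257 (bin 10011101001); offset now 11 = byte 1 bit 3; 13 bits remain
Read 2: bits[11:14] width=3 -> value=3 (bin 011); offset now 14 = byte 1 bit 6; 10 bits remain
Read 3: bits[14:19] width=5 -> value=5 (bin 00101); offset now 19 = byte 2 bit 3; 5 bits remain
Read 4: bits[19:23] width=4 -> value=10 (bin 1010); offset now 23 = byte 2 bit 7; 1 bits remain

Answer: 1 1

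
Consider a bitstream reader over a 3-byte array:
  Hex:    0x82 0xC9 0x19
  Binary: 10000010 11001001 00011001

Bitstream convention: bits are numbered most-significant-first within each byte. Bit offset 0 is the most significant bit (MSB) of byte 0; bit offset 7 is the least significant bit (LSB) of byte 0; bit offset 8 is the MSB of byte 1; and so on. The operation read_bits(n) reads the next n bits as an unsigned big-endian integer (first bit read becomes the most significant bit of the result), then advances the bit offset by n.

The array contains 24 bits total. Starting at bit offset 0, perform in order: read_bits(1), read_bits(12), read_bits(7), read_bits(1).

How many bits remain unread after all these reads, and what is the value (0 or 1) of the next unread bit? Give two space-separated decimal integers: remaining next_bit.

Answer: 3 0

Derivation:
Read 1: bits[0:1] width=1 -> value=1 (bin 1); offset now 1 = byte 0 bit 1; 23 bits remain
Read 2: bits[1:13] width=12 -> value=89 (bin 000001011001); offset now 13 = byte 1 bit 5; 11 bits remain
Read 3: bits[13:20] width=7 -> value=17 (bin 0010001); offset now 20 = byte 2 bit 4; 4 bits remain
Read 4: bits[20:21] width=1 -> value=1 (bin 1); offset now 21 = byte 2 bit 5; 3 bits remain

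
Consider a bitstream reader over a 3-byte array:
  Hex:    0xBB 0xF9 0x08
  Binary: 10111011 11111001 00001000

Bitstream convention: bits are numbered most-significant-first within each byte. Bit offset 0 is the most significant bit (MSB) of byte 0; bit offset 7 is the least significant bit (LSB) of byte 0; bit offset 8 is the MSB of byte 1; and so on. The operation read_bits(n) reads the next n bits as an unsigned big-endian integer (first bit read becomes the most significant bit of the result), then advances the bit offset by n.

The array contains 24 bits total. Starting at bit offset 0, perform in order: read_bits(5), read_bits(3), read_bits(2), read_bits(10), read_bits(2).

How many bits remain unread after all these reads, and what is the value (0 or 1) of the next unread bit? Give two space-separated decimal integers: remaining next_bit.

Answer: 2 0

Derivation:
Read 1: bits[0:5] width=5 -> value=23 (bin 10111); offset now 5 = byte 0 bit 5; 19 bits remain
Read 2: bits[5:8] width=3 -> value=3 (bin 011); offset now 8 = byte 1 bit 0; 16 bits remain
Read 3: bits[8:10] width=2 -> value=3 (bin 11); offset now 10 = byte 1 bit 2; 14 bits remain
Read 4: bits[10:20] width=10 -> value=912 (bin 1110010000); offset now 20 = byte 2 bit 4; 4 bits remain
Read 5: bits[20:22] width=2 -> value=2 (bin 10); offset now 22 = byte 2 bit 6; 2 bits remain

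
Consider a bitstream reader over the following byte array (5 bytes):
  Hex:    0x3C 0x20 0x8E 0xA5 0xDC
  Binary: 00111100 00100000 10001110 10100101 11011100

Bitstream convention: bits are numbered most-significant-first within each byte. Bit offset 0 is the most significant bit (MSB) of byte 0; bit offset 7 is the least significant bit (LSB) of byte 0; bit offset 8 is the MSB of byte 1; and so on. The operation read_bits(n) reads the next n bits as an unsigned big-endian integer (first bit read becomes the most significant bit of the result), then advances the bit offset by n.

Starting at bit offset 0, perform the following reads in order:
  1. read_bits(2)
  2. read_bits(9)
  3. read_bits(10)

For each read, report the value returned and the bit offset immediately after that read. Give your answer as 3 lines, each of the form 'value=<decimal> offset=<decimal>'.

Read 1: bits[0:2] width=2 -> value=0 (bin 00); offset now 2 = byte 0 bit 2; 38 bits remain
Read 2: bits[2:11] width=9 -> value=481 (bin 111100001); offset now 11 = byte 1 bit 3; 29 bits remain
Read 3: bits[11:21] width=10 -> value=17 (bin 0000010001); offset now 21 = byte 2 bit 5; 19 bits remain

Answer: value=0 offset=2
value=481 offset=11
value=17 offset=21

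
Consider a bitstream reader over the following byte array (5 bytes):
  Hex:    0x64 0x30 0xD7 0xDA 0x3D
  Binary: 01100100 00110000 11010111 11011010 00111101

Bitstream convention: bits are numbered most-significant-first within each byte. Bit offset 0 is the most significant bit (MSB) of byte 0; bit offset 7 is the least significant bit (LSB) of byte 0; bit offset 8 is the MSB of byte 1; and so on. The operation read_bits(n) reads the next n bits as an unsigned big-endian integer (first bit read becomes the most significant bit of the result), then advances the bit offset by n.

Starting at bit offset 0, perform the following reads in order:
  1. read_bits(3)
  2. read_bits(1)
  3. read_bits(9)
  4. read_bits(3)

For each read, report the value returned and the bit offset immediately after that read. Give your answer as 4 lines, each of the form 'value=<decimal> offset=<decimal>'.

Read 1: bits[0:3] width=3 -> value=3 (bin 011); offset now 3 = byte 0 bit 3; 37 bits remain
Read 2: bits[3:4] width=1 -> value=0 (bin 0); offset now 4 = byte 0 bit 4; 36 bits remain
Read 3: bits[4:13] width=9 -> value=134 (bin 010000110); offset now 13 = byte 1 bit 5; 27 bits remain
Read 4: bits[13:16] width=3 -> value=0 (bin 000); offset now 16 = byte 2 bit 0; 24 bits remain

Answer: value=3 offset=3
value=0 offset=4
value=134 offset=13
value=0 offset=16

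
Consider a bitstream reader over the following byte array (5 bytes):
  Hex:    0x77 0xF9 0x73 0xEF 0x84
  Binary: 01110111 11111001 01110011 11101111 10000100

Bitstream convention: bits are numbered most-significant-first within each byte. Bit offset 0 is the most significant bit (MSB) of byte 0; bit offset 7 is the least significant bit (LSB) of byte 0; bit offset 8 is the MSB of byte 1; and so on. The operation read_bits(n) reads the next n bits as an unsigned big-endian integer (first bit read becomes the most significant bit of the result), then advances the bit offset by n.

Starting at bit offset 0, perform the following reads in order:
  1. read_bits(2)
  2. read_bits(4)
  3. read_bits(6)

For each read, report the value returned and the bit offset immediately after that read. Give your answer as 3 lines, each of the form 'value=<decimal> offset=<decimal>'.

Read 1: bits[0:2] width=2 -> value=1 (bin 01); offset now 2 = byte 0 bit 2; 38 bits remain
Read 2: bits[2:6] width=4 -> value=13 (bin 1101); offset now 6 = byte 0 bit 6; 34 bits remain
Read 3: bits[6:12] width=6 -> value=63 (bin 111111); offset now 12 = byte 1 bit 4; 28 bits remain

Answer: value=1 offset=2
value=13 offset=6
value=63 offset=12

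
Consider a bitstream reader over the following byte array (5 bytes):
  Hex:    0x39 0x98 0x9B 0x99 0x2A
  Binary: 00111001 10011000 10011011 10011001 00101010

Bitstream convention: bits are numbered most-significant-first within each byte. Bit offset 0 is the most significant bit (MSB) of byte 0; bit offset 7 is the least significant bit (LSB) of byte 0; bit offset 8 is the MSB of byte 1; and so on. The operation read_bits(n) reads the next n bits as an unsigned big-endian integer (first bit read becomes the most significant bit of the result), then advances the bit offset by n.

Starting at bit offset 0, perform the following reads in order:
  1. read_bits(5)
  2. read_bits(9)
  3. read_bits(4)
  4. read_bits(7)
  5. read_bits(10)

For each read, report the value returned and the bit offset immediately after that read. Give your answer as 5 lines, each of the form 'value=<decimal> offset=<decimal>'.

Read 1: bits[0:5] width=5 -> value=7 (bin 00111); offset now 5 = byte 0 bit 5; 35 bits remain
Read 2: bits[5:14] width=9 -> value=102 (bin 001100110); offset now 14 = byte 1 bit 6; 26 bits remain
Read 3: bits[14:18] width=4 -> value=2 (bin 0010); offset now 18 = byte 2 bit 2; 22 bits remain
Read 4: bits[18:25] width=7 -> value=55 (bin 0110111); offset now 25 = byte 3 bit 1; 15 bits remain
Read 5: bits[25:35] width=10 -> value=201 (bin 0011001001); offset now 35 = byte 4 bit 3; 5 bits remain

Answer: value=7 offset=5
value=102 offset=14
value=2 offset=18
value=55 offset=25
value=201 offset=35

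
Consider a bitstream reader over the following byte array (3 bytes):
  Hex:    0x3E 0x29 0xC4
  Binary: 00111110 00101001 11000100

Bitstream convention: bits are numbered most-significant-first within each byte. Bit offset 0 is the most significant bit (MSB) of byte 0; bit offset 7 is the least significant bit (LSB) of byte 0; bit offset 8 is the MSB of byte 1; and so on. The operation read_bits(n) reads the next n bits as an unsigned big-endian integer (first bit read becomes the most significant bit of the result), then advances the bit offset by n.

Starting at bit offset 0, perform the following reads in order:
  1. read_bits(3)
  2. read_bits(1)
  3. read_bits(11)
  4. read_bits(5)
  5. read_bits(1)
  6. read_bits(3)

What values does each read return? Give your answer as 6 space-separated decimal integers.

Read 1: bits[0:3] width=3 -> value=1 (bin 001); offset now 3 = byte 0 bit 3; 21 bits remain
Read 2: bits[3:4] width=1 -> value=1 (bin 1); offset now 4 = byte 0 bit 4; 20 bits remain
Read 3: bits[4:15] width=11 -> value=1812 (bin 11100010100); offset now 15 = byte 1 bit 7; 9 bits remain
Read 4: bits[15:20] width=5 -> value=28 (bin 11100); offset now 20 = byte 2 bit 4; 4 bits remain
Read 5: bits[20:21] width=1 -> value=0 (bin 0); offset now 21 = byte 2 bit 5; 3 bits remain
Read 6: bits[21:24] width=3 -> value=4 (bin 100); offset now 24 = byte 3 bit 0; 0 bits remain

Answer: 1 1 1812 28 0 4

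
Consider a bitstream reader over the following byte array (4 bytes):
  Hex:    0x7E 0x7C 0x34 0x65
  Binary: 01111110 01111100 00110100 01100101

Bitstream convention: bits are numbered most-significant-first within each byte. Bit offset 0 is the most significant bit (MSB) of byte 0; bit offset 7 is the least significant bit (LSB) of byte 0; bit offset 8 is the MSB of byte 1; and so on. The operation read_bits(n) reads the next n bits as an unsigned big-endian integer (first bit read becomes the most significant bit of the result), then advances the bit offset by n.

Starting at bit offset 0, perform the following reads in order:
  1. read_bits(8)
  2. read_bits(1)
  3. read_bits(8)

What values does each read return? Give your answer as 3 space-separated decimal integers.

Answer: 126 0 248

Derivation:
Read 1: bits[0:8] width=8 -> value=126 (bin 01111110); offset now 8 = byte 1 bit 0; 24 bits remain
Read 2: bits[8:9] width=1 -> value=0 (bin 0); offset now 9 = byte 1 bit 1; 23 bits remain
Read 3: bits[9:17] width=8 -> value=248 (bin 11111000); offset now 17 = byte 2 bit 1; 15 bits remain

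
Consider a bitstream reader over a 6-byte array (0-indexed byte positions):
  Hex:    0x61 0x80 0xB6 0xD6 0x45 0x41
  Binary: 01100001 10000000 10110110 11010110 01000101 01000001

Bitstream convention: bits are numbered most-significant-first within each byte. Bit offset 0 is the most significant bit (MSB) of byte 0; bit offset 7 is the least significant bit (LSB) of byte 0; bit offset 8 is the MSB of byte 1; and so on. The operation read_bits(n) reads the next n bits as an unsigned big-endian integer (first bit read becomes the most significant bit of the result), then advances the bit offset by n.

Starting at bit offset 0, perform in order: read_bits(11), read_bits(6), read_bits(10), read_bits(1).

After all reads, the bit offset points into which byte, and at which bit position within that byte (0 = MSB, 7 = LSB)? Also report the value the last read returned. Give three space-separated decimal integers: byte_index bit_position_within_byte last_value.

Answer: 3 4 1

Derivation:
Read 1: bits[0:11] width=11 -> value=780 (bin 01100001100); offset now 11 = byte 1 bit 3; 37 bits remain
Read 2: bits[11:17] width=6 -> value=1 (bin 000001); offset now 17 = byte 2 bit 1; 31 bits remain
Read 3: bits[17:27] width=10 -> value=438 (bin 0110110110); offset now 27 = byte 3 bit 3; 21 bits remain
Read 4: bits[27:28] width=1 -> value=1 (bin 1); offset now 28 = byte 3 bit 4; 20 bits remain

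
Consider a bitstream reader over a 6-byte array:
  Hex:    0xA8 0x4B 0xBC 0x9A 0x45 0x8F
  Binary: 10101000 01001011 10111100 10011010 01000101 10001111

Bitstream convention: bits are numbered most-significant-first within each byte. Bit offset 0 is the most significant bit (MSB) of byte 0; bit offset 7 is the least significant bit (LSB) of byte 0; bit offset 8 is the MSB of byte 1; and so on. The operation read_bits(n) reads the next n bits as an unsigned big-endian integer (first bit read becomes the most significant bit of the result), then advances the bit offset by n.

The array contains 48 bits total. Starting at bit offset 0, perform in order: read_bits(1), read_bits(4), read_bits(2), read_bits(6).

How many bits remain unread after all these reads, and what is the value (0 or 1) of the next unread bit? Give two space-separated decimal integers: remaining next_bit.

Answer: 35 0

Derivation:
Read 1: bits[0:1] width=1 -> value=1 (bin 1); offset now 1 = byte 0 bit 1; 47 bits remain
Read 2: bits[1:5] width=4 -> value=5 (bin 0101); offset now 5 = byte 0 bit 5; 43 bits remain
Read 3: bits[5:7] width=2 -> value=0 (bin 00); offset now 7 = byte 0 bit 7; 41 bits remain
Read 4: bits[7:13] width=6 -> value=9 (bin 001001); offset now 13 = byte 1 bit 5; 35 bits remain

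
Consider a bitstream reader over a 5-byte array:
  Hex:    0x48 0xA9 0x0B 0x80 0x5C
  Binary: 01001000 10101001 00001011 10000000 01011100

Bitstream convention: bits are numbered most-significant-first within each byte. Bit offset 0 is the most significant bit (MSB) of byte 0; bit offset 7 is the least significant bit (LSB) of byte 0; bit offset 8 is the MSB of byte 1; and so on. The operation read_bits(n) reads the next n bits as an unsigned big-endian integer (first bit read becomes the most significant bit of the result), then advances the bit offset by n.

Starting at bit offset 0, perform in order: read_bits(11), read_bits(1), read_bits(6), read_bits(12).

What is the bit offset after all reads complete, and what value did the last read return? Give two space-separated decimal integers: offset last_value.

Answer: 30 736

Derivation:
Read 1: bits[0:11] width=11 -> value=581 (bin 01001000101); offset now 11 = byte 1 bit 3; 29 bits remain
Read 2: bits[11:12] width=1 -> value=0 (bin 0); offset now 12 = byte 1 bit 4; 28 bits remain
Read 3: bits[12:18] width=6 -> value=36 (bin 100100); offset now 18 = byte 2 bit 2; 22 bits remain
Read 4: bits[18:30] width=12 -> value=736 (bin 001011100000); offset now 30 = byte 3 bit 6; 10 bits remain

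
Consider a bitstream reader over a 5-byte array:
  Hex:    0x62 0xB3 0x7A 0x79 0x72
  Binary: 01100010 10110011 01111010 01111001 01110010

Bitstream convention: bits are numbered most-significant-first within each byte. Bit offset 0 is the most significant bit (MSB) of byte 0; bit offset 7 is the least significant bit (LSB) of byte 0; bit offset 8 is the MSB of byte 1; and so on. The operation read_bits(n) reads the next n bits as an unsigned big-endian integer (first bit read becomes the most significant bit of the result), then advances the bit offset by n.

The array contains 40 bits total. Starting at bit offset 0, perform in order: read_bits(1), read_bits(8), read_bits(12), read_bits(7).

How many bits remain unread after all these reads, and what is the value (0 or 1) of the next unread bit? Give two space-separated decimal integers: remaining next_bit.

Answer: 12 1

Derivation:
Read 1: bits[0:1] width=1 -> value=0 (bin 0); offset now 1 = byte 0 bit 1; 39 bits remain
Read 2: bits[1:9] width=8 -> value=197 (bin 11000101); offset now 9 = byte 1 bit 1; 31 bits remain
Read 3: bits[9:21] width=12 -> value=1647 (bin 011001101111); offset now 21 = byte 2 bit 5; 19 bits remain
Read 4: bits[21:28] width=7 -> value=39 (bin 0100111); offset now 28 = byte 3 bit 4; 12 bits remain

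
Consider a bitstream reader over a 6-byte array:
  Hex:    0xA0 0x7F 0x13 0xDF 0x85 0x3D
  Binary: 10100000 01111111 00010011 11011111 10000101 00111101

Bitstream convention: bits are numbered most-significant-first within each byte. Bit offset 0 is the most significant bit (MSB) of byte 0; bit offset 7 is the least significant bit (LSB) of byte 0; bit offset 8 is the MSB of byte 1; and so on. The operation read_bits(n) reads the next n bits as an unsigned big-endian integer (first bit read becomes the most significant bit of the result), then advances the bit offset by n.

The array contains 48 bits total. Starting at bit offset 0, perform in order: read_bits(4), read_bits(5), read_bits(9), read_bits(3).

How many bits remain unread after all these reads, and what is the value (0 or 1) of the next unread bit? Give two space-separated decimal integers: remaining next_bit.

Answer: 27 0

Derivation:
Read 1: bits[0:4] width=4 -> value=10 (bin 1010); offset now 4 = byte 0 bit 4; 44 bits remain
Read 2: bits[4:9] width=5 -> value=0 (bin 00000); offset now 9 = byte 1 bit 1; 39 bits remain
Read 3: bits[9:18] width=9 -> value=508 (bin 111111100); offset now 18 = byte 2 bit 2; 30 bits remain
Read 4: bits[18:21] width=3 -> value=2 (bin 010); offset now 21 = byte 2 bit 5; 27 bits remain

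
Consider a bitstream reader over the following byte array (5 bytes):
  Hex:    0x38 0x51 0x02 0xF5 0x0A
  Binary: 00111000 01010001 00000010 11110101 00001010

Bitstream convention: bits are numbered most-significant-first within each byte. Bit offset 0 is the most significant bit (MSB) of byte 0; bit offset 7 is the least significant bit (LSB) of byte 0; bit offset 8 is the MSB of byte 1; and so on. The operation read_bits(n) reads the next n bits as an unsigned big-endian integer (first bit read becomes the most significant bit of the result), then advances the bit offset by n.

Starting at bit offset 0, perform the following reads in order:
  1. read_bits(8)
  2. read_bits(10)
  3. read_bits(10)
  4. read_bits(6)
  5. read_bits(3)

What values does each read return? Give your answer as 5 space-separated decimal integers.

Read 1: bits[0:8] width=8 -> value=56 (bin 00111000); offset now 8 = byte 1 bit 0; 32 bits remain
Read 2: bits[8:18] width=10 -> value=324 (bin 0101000100); offset now 18 = byte 2 bit 2; 22 bits remain
Read 3: bits[18:28] width=10 -> value=47 (bin 0000101111); offset now 28 = byte 3 bit 4; 12 bits remain
Read 4: bits[28:34] width=6 -> value=20 (bin 010100); offset now 34 = byte 4 bit 2; 6 bits remain
Read 5: bits[34:37] width=3 -> value=1 (bin 001); offset now 37 = byte 4 bit 5; 3 bits remain

Answer: 56 324 47 20 1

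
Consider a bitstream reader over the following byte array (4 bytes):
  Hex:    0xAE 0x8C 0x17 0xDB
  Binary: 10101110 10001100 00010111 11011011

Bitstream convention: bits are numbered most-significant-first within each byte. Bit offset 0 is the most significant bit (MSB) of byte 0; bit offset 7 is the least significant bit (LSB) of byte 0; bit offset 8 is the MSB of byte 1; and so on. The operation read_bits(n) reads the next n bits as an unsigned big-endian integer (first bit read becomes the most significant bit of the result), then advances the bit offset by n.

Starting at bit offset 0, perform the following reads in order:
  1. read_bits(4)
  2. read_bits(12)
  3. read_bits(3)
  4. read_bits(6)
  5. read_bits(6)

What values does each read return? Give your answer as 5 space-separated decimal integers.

Answer: 10 3724 0 47 45

Derivation:
Read 1: bits[0:4] width=4 -> value=10 (bin 1010); offset now 4 = byte 0 bit 4; 28 bits remain
Read 2: bits[4:16] width=12 -> value=3724 (bin 111010001100); offset now 16 = byte 2 bit 0; 16 bits remain
Read 3: bits[16:19] width=3 -> value=0 (bin 000); offset now 19 = byte 2 bit 3; 13 bits remain
Read 4: bits[19:25] width=6 -> value=47 (bin 101111); offset now 25 = byte 3 bit 1; 7 bits remain
Read 5: bits[25:31] width=6 -> value=45 (bin 101101); offset now 31 = byte 3 bit 7; 1 bits remain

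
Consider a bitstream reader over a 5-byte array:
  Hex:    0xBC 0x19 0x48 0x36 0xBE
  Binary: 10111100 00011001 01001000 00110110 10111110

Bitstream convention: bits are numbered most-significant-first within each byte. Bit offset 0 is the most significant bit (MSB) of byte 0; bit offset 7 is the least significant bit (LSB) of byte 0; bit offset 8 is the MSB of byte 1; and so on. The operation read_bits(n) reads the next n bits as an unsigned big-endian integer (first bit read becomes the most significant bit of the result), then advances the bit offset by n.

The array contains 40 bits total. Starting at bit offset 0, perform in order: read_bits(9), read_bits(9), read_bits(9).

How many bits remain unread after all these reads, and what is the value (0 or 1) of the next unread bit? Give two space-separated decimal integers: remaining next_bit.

Read 1: bits[0:9] width=9 -> value=376 (bin 101111000); offset now 9 = byte 1 bit 1; 31 bits remain
Read 2: bits[9:18] width=9 -> value=101 (bin 001100101); offset now 18 = byte 2 bit 2; 22 bits remain
Read 3: bits[18:27] width=9 -> value=65 (bin 001000001); offset now 27 = byte 3 bit 3; 13 bits remain

Answer: 13 1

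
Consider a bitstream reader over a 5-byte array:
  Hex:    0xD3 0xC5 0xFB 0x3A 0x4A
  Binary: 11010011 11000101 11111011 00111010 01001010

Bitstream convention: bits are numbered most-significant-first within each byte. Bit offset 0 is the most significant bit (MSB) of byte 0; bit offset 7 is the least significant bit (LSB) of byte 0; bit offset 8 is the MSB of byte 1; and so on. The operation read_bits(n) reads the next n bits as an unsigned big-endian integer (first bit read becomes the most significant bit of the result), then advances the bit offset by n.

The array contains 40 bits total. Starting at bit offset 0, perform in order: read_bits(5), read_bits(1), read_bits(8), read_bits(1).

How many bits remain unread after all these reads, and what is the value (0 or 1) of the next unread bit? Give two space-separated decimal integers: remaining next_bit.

Answer: 25 1

Derivation:
Read 1: bits[0:5] width=5 -> value=26 (bin 11010); offset now 5 = byte 0 bit 5; 35 bits remain
Read 2: bits[5:6] width=1 -> value=0 (bin 0); offset now 6 = byte 0 bit 6; 34 bits remain
Read 3: bits[6:14] width=8 -> value=241 (bin 11110001); offset now 14 = byte 1 bit 6; 26 bits remain
Read 4: bits[14:15] width=1 -> value=0 (bin 0); offset now 15 = byte 1 bit 7; 25 bits remain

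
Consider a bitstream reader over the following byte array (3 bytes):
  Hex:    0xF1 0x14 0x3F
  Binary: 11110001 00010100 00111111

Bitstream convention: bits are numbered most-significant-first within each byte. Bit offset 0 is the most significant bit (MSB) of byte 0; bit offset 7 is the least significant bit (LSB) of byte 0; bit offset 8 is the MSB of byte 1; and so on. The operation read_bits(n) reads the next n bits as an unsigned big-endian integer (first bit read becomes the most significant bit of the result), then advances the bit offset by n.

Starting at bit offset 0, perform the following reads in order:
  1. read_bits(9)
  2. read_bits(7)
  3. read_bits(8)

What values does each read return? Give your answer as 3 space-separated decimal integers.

Read 1: bits[0:9] width=9 -> value=482 (bin 111100010); offset now 9 = byte 1 bit 1; 15 bits remain
Read 2: bits[9:16] width=7 -> value=20 (bin 0010100); offset now 16 = byte 2 bit 0; 8 bits remain
Read 3: bits[16:24] width=8 -> value=63 (bin 00111111); offset now 24 = byte 3 bit 0; 0 bits remain

Answer: 482 20 63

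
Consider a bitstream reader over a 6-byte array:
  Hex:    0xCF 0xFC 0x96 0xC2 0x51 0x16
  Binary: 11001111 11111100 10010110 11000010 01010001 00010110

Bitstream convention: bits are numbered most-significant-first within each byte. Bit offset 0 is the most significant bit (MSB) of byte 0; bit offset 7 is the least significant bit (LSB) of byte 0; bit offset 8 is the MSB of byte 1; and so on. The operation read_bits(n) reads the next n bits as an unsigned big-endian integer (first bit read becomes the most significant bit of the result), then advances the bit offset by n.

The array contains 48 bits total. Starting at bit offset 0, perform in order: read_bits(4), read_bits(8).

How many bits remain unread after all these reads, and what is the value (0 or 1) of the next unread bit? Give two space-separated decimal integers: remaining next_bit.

Read 1: bits[0:4] width=4 -> value=12 (bin 1100); offset now 4 = byte 0 bit 4; 44 bits remain
Read 2: bits[4:12] width=8 -> value=255 (bin 11111111); offset now 12 = byte 1 bit 4; 36 bits remain

Answer: 36 1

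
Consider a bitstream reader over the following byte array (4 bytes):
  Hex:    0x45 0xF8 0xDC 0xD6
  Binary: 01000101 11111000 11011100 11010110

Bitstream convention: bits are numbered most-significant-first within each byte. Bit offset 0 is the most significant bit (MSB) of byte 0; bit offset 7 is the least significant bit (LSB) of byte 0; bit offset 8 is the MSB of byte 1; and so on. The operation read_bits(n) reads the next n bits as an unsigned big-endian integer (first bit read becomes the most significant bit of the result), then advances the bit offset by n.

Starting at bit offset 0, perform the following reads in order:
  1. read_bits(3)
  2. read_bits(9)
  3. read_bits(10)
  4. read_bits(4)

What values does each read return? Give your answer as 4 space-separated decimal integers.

Read 1: bits[0:3] width=3 -> value=2 (bin 010); offset now 3 = byte 0 bit 3; 29 bits remain
Read 2: bits[3:12] width=9 -> value=95 (bin 001011111); offset now 12 = byte 1 bit 4; 20 bits remain
Read 3: bits[12:22] width=10 -> value=567 (bin 1000110111); offset now 22 = byte 2 bit 6; 10 bits remain
Read 4: bits[22:26] width=4 -> value=3 (bin 0011); offset now 26 = byte 3 bit 2; 6 bits remain

Answer: 2 95 567 3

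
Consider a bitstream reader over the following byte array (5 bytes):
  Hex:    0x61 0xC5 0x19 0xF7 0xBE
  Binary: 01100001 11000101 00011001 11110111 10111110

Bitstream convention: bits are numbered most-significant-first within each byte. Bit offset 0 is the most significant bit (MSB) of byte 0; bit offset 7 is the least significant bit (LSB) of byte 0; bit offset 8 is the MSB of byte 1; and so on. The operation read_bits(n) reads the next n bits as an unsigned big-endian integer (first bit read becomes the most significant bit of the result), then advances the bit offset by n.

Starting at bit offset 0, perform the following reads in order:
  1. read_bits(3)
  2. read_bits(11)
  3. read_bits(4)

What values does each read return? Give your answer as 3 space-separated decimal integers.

Answer: 3 113 4

Derivation:
Read 1: bits[0:3] width=3 -> value=3 (bin 011); offset now 3 = byte 0 bit 3; 37 bits remain
Read 2: bits[3:14] width=11 -> value=113 (bin 00001110001); offset now 14 = byte 1 bit 6; 26 bits remain
Read 3: bits[14:18] width=4 -> value=4 (bin 0100); offset now 18 = byte 2 bit 2; 22 bits remain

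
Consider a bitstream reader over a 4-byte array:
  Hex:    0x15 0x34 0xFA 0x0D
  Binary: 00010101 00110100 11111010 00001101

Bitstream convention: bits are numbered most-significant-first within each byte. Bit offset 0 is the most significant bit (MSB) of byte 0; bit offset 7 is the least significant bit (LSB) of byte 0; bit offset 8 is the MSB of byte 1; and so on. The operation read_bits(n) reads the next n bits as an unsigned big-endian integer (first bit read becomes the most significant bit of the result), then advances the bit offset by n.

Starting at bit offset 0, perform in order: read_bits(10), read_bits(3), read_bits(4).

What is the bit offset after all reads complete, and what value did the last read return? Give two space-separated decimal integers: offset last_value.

Read 1: bits[0:10] width=10 -> value=84 (bin 0001010100); offset now 10 = byte 1 bit 2; 22 bits remain
Read 2: bits[10:13] width=3 -> value=6 (bin 110); offset now 13 = byte 1 bit 5; 19 bits remain
Read 3: bits[13:17] width=4 -> value=9 (bin 1001); offset now 17 = byte 2 bit 1; 15 bits remain

Answer: 17 9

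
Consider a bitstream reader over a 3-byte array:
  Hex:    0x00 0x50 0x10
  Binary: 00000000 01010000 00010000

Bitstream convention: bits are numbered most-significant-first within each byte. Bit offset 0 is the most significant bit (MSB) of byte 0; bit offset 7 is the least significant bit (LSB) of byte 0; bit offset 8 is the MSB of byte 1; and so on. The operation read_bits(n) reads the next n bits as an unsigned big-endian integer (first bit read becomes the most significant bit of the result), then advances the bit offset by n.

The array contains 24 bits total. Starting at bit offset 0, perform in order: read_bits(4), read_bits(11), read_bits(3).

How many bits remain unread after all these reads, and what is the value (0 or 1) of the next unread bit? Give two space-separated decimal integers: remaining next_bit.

Read 1: bits[0:4] width=4 -> value=0 (bin 0000); offset now 4 = byte 0 bit 4; 20 bits remain
Read 2: bits[4:15] width=11 -> value=40 (bin 00000101000); offset now 15 = byte 1 bit 7; 9 bits remain
Read 3: bits[15:18] width=3 -> value=0 (bin 000); offset now 18 = byte 2 bit 2; 6 bits remain

Answer: 6 0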